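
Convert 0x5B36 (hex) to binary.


Each hex digit → 4 binary bits:
  5 = 0101
  B = 1011
  3 = 0011
  6 = 0110
Concatenate: 0101 1011 0011 0110
= 0101101100110110


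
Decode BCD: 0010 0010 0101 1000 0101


Each 4-bit group → digit:
  0010 → 2
  0010 → 2
  0101 → 5
  1000 → 8
  0101 → 5
= 22585


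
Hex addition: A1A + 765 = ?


Align and add column by column (LSB to MSB, each column mod 16 with carry):
  0A1A
+ 0765
  ----
  col 0: A(10) + 5(5) + 0 (carry in) = 15 → F(15), carry out 0
  col 1: 1(1) + 6(6) + 0 (carry in) = 7 → 7(7), carry out 0
  col 2: A(10) + 7(7) + 0 (carry in) = 17 → 1(1), carry out 1
  col 3: 0(0) + 0(0) + 1 (carry in) = 1 → 1(1), carry out 0
Reading digits MSB→LSB: 117F
Strip leading zeros: 117F
= 0x117F


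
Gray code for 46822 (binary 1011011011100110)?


Binary: 1011011011100110
Gray code: G = B XOR (B >> 1)
B >> 1 = 0101101101110011
1011011011100110 XOR 0101101101110011:
  1 XOR 0 = 1
  0 XOR 1 = 1
  1 XOR 0 = 1
  1 XOR 1 = 0
  0 XOR 1 = 1
  1 XOR 0 = 1
  1 XOR 1 = 0
  0 XOR 1 = 1
  1 XOR 0 = 1
  1 XOR 1 = 0
  1 XOR 1 = 0
  0 XOR 1 = 1
  0 XOR 0 = 0
  1 XOR 0 = 1
  1 XOR 1 = 0
  0 XOR 1 = 1
= 1110110110010101


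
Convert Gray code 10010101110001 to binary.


Gray code: 10010101110001
MSB stays the same: 1
Each subsequent bit = prev_binary XOR current_gray:
  B[1] = 1 XOR 0 = 1
  B[2] = 1 XOR 0 = 1
  B[3] = 1 XOR 1 = 0
  B[4] = 0 XOR 0 = 0
  B[5] = 0 XOR 1 = 1
  B[6] = 1 XOR 0 = 1
  B[7] = 1 XOR 1 = 0
  B[8] = 0 XOR 1 = 1
  B[9] = 1 XOR 1 = 0
  B[10] = 0 XOR 0 = 0
  B[11] = 0 XOR 0 = 0
  B[12] = 0 XOR 0 = 0
  B[13] = 0 XOR 1 = 1
= 11100110100001 (14753 decimal)


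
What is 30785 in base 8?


Divide by 8 repeatedly:
30785 ÷ 8 = 3848 remainder 1
3848 ÷ 8 = 481 remainder 0
481 ÷ 8 = 60 remainder 1
60 ÷ 8 = 7 remainder 4
7 ÷ 8 = 0 remainder 7
Reading remainders bottom-up:
= 0o74101


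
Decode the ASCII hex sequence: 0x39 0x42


Codes (hex): 0x39 0x42
Per-code ASCII lookup:
  0x39 = 57  (range 48-57: digits, 57 - 48 = 9) → '9'
  0x42 = 66  (range 65-90: uppercase, 66 - 65 = 1) → 'B'
= '9B'


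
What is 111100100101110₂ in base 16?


Group into 4-bit nibbles: 0111100100101110
  0111 = 7
  1001 = 9
  0010 = 2
  1110 = E
= 0x792E


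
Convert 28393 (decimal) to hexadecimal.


Divide by 16 repeatedly:
28393 ÷ 16 = 1774 remainder 9 (9)
1774 ÷ 16 = 110 remainder 14 (E)
110 ÷ 16 = 6 remainder 14 (E)
6 ÷ 16 = 0 remainder 6 (6)
Reading remainders bottom-up:
= 0x6EE9


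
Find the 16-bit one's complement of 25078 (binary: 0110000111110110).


Original: 0110000111110110
Invert all bits:
  bit 0: 0 → 1
  bit 1: 1 → 0
  bit 2: 1 → 0
  bit 3: 0 → 1
  bit 4: 0 → 1
  bit 5: 0 → 1
  bit 6: 0 → 1
  bit 7: 1 → 0
  bit 8: 1 → 0
  bit 9: 1 → 0
  bit 10: 1 → 0
  bit 11: 1 → 0
  bit 12: 0 → 1
  bit 13: 1 → 0
  bit 14: 1 → 0
  bit 15: 0 → 1
= 1001111000001001


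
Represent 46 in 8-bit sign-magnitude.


Sign bit: 0 (positive)
Magnitude: 46 = 0101110
= 00101110


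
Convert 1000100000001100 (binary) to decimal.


Positional values:
Bit 2: 1 × 2^2 = 4
Bit 3: 1 × 2^3 = 8
Bit 11: 1 × 2^11 = 2048
Bit 15: 1 × 2^15 = 32768
Sum = 4 + 8 + 2048 + 32768
= 34828


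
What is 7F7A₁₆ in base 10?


Positional values:
Position 0: A × 16^0 = 10 × 1 = 10
Position 1: 7 × 16^1 = 7 × 16 = 112
Position 2: F × 16^2 = 15 × 256 = 3840
Position 3: 7 × 16^3 = 7 × 4096 = 28672
Sum = 10 + 112 + 3840 + 28672
= 32634


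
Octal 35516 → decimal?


Positional values:
Position 0: 6 × 8^0 = 6
Position 1: 1 × 8^1 = 8
Position 2: 5 × 8^2 = 320
Position 3: 5 × 8^3 = 2560
Position 4: 3 × 8^4 = 12288
Sum = 6 + 8 + 320 + 2560 + 12288
= 15182


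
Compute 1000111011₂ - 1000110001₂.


Align and subtract column by column (LSB to MSB, borrowing when needed):
  1000111011
- 1000110001
  ----------
  col 0: (1 - 0 borrow-in) - 1 → 1 - 1 = 0, borrow out 0
  col 1: (1 - 0 borrow-in) - 0 → 1 - 0 = 1, borrow out 0
  col 2: (0 - 0 borrow-in) - 0 → 0 - 0 = 0, borrow out 0
  col 3: (1 - 0 borrow-in) - 0 → 1 - 0 = 1, borrow out 0
  col 4: (1 - 0 borrow-in) - 1 → 1 - 1 = 0, borrow out 0
  col 5: (1 - 0 borrow-in) - 1 → 1 - 1 = 0, borrow out 0
  col 6: (0 - 0 borrow-in) - 0 → 0 - 0 = 0, borrow out 0
  col 7: (0 - 0 borrow-in) - 0 → 0 - 0 = 0, borrow out 0
  col 8: (0 - 0 borrow-in) - 0 → 0 - 0 = 0, borrow out 0
  col 9: (1 - 0 borrow-in) - 1 → 1 - 1 = 0, borrow out 0
Reading bits MSB→LSB: 0000001010
Strip leading zeros: 1010
= 1010


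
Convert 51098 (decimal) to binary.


Divide by 2 repeatedly:
51098 ÷ 2 = 25549 remainder 0
25549 ÷ 2 = 12774 remainder 1
12774 ÷ 2 = 6387 remainder 0
6387 ÷ 2 = 3193 remainder 1
3193 ÷ 2 = 1596 remainder 1
1596 ÷ 2 = 798 remainder 0
798 ÷ 2 = 399 remainder 0
399 ÷ 2 = 199 remainder 1
199 ÷ 2 = 99 remainder 1
99 ÷ 2 = 49 remainder 1
49 ÷ 2 = 24 remainder 1
24 ÷ 2 = 12 remainder 0
12 ÷ 2 = 6 remainder 0
6 ÷ 2 = 3 remainder 0
3 ÷ 2 = 1 remainder 1
1 ÷ 2 = 0 remainder 1
Reading remainders bottom-up:
= 1100011110011010


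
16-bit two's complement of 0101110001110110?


Original: 0101110001110110
Step 1 - Invert all bits: 1010001110001001
Step 2 - Add 1: 1010001110001001 + 1
= 1010001110001010 (represents -23670)


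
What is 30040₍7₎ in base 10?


Positional values (base 7):
  0 × 7^0 = 0 × 1 = 0
  4 × 7^1 = 4 × 7 = 28
  0 × 7^2 = 0 × 49 = 0
  0 × 7^3 = 0 × 343 = 0
  3 × 7^4 = 3 × 2401 = 7203
Sum = 0 + 28 + 0 + 0 + 7203
= 7231


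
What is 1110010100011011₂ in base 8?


Group into 3-bit groups: 001110010100011011
  001 = 1
  110 = 6
  010 = 2
  100 = 4
  011 = 3
  011 = 3
= 0o162433


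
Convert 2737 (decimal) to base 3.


Divide by 3 repeatedly:
2737 ÷ 3 = 912 remainder 1
912 ÷ 3 = 304 remainder 0
304 ÷ 3 = 101 remainder 1
101 ÷ 3 = 33 remainder 2
33 ÷ 3 = 11 remainder 0
11 ÷ 3 = 3 remainder 2
3 ÷ 3 = 1 remainder 0
1 ÷ 3 = 0 remainder 1
Reading remainders bottom-up:
= 10202101


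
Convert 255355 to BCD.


Each digit → 4-bit binary:
  2 → 0010
  5 → 0101
  5 → 0101
  3 → 0011
  5 → 0101
  5 → 0101
= 0010 0101 0101 0011 0101 0101


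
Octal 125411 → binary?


Each octal digit → 3 binary bits:
  1 = 001
  2 = 010
  5 = 101
  4 = 100
  1 = 001
  1 = 001
Concatenate: 001 010 101 100 001 001
= 001010101100001001


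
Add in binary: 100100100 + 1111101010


Align and add column by column (LSB to MSB, carry propagating):
  00100100100
+ 01111101010
  -----------
  col 0: 0 + 0 + 0 (carry in) = 0 → bit 0, carry out 0
  col 1: 0 + 1 + 0 (carry in) = 1 → bit 1, carry out 0
  col 2: 1 + 0 + 0 (carry in) = 1 → bit 1, carry out 0
  col 3: 0 + 1 + 0 (carry in) = 1 → bit 1, carry out 0
  col 4: 0 + 0 + 0 (carry in) = 0 → bit 0, carry out 0
  col 5: 1 + 1 + 0 (carry in) = 2 → bit 0, carry out 1
  col 6: 0 + 1 + 1 (carry in) = 2 → bit 0, carry out 1
  col 7: 0 + 1 + 1 (carry in) = 2 → bit 0, carry out 1
  col 8: 1 + 1 + 1 (carry in) = 3 → bit 1, carry out 1
  col 9: 0 + 1 + 1 (carry in) = 2 → bit 0, carry out 1
  col 10: 0 + 0 + 1 (carry in) = 1 → bit 1, carry out 0
Reading bits MSB→LSB: 10100001110
Strip leading zeros: 10100001110
= 10100001110


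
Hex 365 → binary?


Each hex digit → 4 binary bits:
  3 = 0011
  6 = 0110
  5 = 0101
Concatenate: 0011 0110 0101
= 001101100101


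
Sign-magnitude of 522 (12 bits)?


Sign bit: 0 (positive)
Magnitude: 522 = 01000001010
= 001000001010


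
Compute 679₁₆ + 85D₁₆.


Align and add column by column (LSB to MSB, each column mod 16 with carry):
  0679
+ 085D
  ----
  col 0: 9(9) + D(13) + 0 (carry in) = 22 → 6(6), carry out 1
  col 1: 7(7) + 5(5) + 1 (carry in) = 13 → D(13), carry out 0
  col 2: 6(6) + 8(8) + 0 (carry in) = 14 → E(14), carry out 0
  col 3: 0(0) + 0(0) + 0 (carry in) = 0 → 0(0), carry out 0
Reading digits MSB→LSB: 0ED6
Strip leading zeros: ED6
= 0xED6


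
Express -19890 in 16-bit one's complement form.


Original: 0100110110110010
Invert all bits:
  bit 0: 0 → 1
  bit 1: 1 → 0
  bit 2: 0 → 1
  bit 3: 0 → 1
  bit 4: 1 → 0
  bit 5: 1 → 0
  bit 6: 0 → 1
  bit 7: 1 → 0
  bit 8: 1 → 0
  bit 9: 0 → 1
  bit 10: 1 → 0
  bit 11: 1 → 0
  bit 12: 0 → 1
  bit 13: 0 → 1
  bit 14: 1 → 0
  bit 15: 0 → 1
= 1011001001001101


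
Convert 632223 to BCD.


Each digit → 4-bit binary:
  6 → 0110
  3 → 0011
  2 → 0010
  2 → 0010
  2 → 0010
  3 → 0011
= 0110 0011 0010 0010 0010 0011


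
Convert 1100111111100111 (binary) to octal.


Group into 3-bit groups: 001100111111100111
  001 = 1
  100 = 4
  111 = 7
  111 = 7
  100 = 4
  111 = 7
= 0o147747


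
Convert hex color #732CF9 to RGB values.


Hex: #732CF9
R = 73₁₆ = 115
G = 2C₁₆ = 44
B = F9₁₆ = 249
= RGB(115, 44, 249)


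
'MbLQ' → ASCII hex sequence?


String: 'MbLQ'  (4 characters)
Per-character ASCII lookup:
  'M': uppercase starts at 65: 'M' = 65 + 12 = 77 → 0x4D
  'b': lowercase starts at 97: 'b' = 97 + 1 = 98 → 0x62
  'L': uppercase starts at 65: 'L' = 65 + 11 = 76 → 0x4C
  'Q': uppercase starts at 65: 'Q' = 65 + 16 = 81 → 0x51
= 0x4D 0x62 0x4C 0x51


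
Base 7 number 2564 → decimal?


Positional values (base 7):
  4 × 7^0 = 4 × 1 = 4
  6 × 7^1 = 6 × 7 = 42
  5 × 7^2 = 5 × 49 = 245
  2 × 7^3 = 2 × 343 = 686
Sum = 4 + 42 + 245 + 686
= 977


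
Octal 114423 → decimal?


Positional values:
Position 0: 3 × 8^0 = 3
Position 1: 2 × 8^1 = 16
Position 2: 4 × 8^2 = 256
Position 3: 4 × 8^3 = 2048
Position 4: 1 × 8^4 = 4096
Position 5: 1 × 8^5 = 32768
Sum = 3 + 16 + 256 + 2048 + 4096 + 32768
= 39187


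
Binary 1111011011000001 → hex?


Group into 4-bit nibbles: 1111011011000001
  1111 = F
  0110 = 6
  1100 = C
  0001 = 1
= 0xF6C1


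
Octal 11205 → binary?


Each octal digit → 3 binary bits:
  1 = 001
  1 = 001
  2 = 010
  0 = 000
  5 = 101
Concatenate: 001 001 010 000 101
= 001001010000101


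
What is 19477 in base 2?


Divide by 2 repeatedly:
19477 ÷ 2 = 9738 remainder 1
9738 ÷ 2 = 4869 remainder 0
4869 ÷ 2 = 2434 remainder 1
2434 ÷ 2 = 1217 remainder 0
1217 ÷ 2 = 608 remainder 1
608 ÷ 2 = 304 remainder 0
304 ÷ 2 = 152 remainder 0
152 ÷ 2 = 76 remainder 0
76 ÷ 2 = 38 remainder 0
38 ÷ 2 = 19 remainder 0
19 ÷ 2 = 9 remainder 1
9 ÷ 2 = 4 remainder 1
4 ÷ 2 = 2 remainder 0
2 ÷ 2 = 1 remainder 0
1 ÷ 2 = 0 remainder 1
Reading remainders bottom-up:
= 100110000010101


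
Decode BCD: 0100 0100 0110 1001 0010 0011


Each 4-bit group → digit:
  0100 → 4
  0100 → 4
  0110 → 6
  1001 → 9
  0010 → 2
  0011 → 3
= 446923


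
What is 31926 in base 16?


Divide by 16 repeatedly:
31926 ÷ 16 = 1995 remainder 6 (6)
1995 ÷ 16 = 124 remainder 11 (B)
124 ÷ 16 = 7 remainder 12 (C)
7 ÷ 16 = 0 remainder 7 (7)
Reading remainders bottom-up:
= 0x7CB6


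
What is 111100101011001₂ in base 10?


Positional values:
Bit 0: 1 × 2^0 = 1
Bit 3: 1 × 2^3 = 8
Bit 4: 1 × 2^4 = 16
Bit 6: 1 × 2^6 = 64
Bit 8: 1 × 2^8 = 256
Bit 11: 1 × 2^11 = 2048
Bit 12: 1 × 2^12 = 4096
Bit 13: 1 × 2^13 = 8192
Bit 14: 1 × 2^14 = 16384
Sum = 1 + 8 + 16 + 64 + 256 + 2048 + 4096 + 8192 + 16384
= 31065


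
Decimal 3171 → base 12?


Divide by 12 repeatedly:
3171 ÷ 12 = 264 remainder 3
264 ÷ 12 = 22 remainder 0
22 ÷ 12 = 1 remainder 10
1 ÷ 12 = 0 remainder 1
Reading remainders bottom-up:
= 1A03


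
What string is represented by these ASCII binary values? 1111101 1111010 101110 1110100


Codes (binary): 1111101 1111010 101110 1110100
Per-code ASCII lookup:
  1111101 = 125  (special character) → '}'
  1111010 = 122  (range 97-122: lowercase, 122 - 97 = 25) → 'z'
  101110 = 46  (special character) → '.'
  1110100 = 116  (range 97-122: lowercase, 116 - 97 = 19) → 't'
= '}z.t'


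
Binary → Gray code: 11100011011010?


Binary: 11100011011010
Gray code: G = B XOR (B >> 1)
B >> 1 = 01110001101101
11100011011010 XOR 01110001101101:
  1 XOR 0 = 1
  1 XOR 1 = 0
  1 XOR 1 = 0
  0 XOR 1 = 1
  0 XOR 0 = 0
  0 XOR 0 = 0
  1 XOR 0 = 1
  1 XOR 1 = 0
  0 XOR 1 = 1
  1 XOR 0 = 1
  1 XOR 1 = 0
  0 XOR 1 = 1
  1 XOR 0 = 1
  0 XOR 1 = 1
= 10010010110111


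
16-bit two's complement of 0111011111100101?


Original: 0111011111100101
Step 1 - Invert all bits: 1000100000011010
Step 2 - Add 1: 1000100000011010 + 1
= 1000100000011011 (represents -30693)


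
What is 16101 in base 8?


Divide by 8 repeatedly:
16101 ÷ 8 = 2012 remainder 5
2012 ÷ 8 = 251 remainder 4
251 ÷ 8 = 31 remainder 3
31 ÷ 8 = 3 remainder 7
3 ÷ 8 = 0 remainder 3
Reading remainders bottom-up:
= 0o37345


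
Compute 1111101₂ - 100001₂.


Align and subtract column by column (LSB to MSB, borrowing when needed):
  1111101
- 0100001
  -------
  col 0: (1 - 0 borrow-in) - 1 → 1 - 1 = 0, borrow out 0
  col 1: (0 - 0 borrow-in) - 0 → 0 - 0 = 0, borrow out 0
  col 2: (1 - 0 borrow-in) - 0 → 1 - 0 = 1, borrow out 0
  col 3: (1 - 0 borrow-in) - 0 → 1 - 0 = 1, borrow out 0
  col 4: (1 - 0 borrow-in) - 0 → 1 - 0 = 1, borrow out 0
  col 5: (1 - 0 borrow-in) - 1 → 1 - 1 = 0, borrow out 0
  col 6: (1 - 0 borrow-in) - 0 → 1 - 0 = 1, borrow out 0
Reading bits MSB→LSB: 1011100
Strip leading zeros: 1011100
= 1011100


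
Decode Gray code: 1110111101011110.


Gray code: 1110111101011110
MSB stays the same: 1
Each subsequent bit = prev_binary XOR current_gray:
  B[1] = 1 XOR 1 = 0
  B[2] = 0 XOR 1 = 1
  B[3] = 1 XOR 0 = 1
  B[4] = 1 XOR 1 = 0
  B[5] = 0 XOR 1 = 1
  B[6] = 1 XOR 1 = 0
  B[7] = 0 XOR 1 = 1
  B[8] = 1 XOR 0 = 1
  B[9] = 1 XOR 1 = 0
  B[10] = 0 XOR 0 = 0
  B[11] = 0 XOR 1 = 1
  B[12] = 1 XOR 1 = 0
  B[13] = 0 XOR 1 = 1
  B[14] = 1 XOR 1 = 0
  B[15] = 0 XOR 0 = 0
= 1011010110010100 (46484 decimal)


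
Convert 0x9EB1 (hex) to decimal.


Positional values:
Position 0: 1 × 16^0 = 1 × 1 = 1
Position 1: B × 16^1 = 11 × 16 = 176
Position 2: E × 16^2 = 14 × 256 = 3584
Position 3: 9 × 16^3 = 9 × 4096 = 36864
Sum = 1 + 176 + 3584 + 36864
= 40625


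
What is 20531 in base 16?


Divide by 16 repeatedly:
20531 ÷ 16 = 1283 remainder 3 (3)
1283 ÷ 16 = 80 remainder 3 (3)
80 ÷ 16 = 5 remainder 0 (0)
5 ÷ 16 = 0 remainder 5 (5)
Reading remainders bottom-up:
= 0x5033


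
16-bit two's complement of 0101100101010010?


Original: 0101100101010010
Step 1 - Invert all bits: 1010011010101101
Step 2 - Add 1: 1010011010101101 + 1
= 1010011010101110 (represents -22866)


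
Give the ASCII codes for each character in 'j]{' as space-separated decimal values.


String: 'j]{'  (3 characters)
Per-character ASCII lookup:
  'j': lowercase starts at 97: 'j' = 97 + 9 = 106
  ']': special character: ']' = 93
  '{': special character: '{' = 123
= 106 93 123


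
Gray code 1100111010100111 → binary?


Gray code: 1100111010100111
MSB stays the same: 1
Each subsequent bit = prev_binary XOR current_gray:
  B[1] = 1 XOR 1 = 0
  B[2] = 0 XOR 0 = 0
  B[3] = 0 XOR 0 = 0
  B[4] = 0 XOR 1 = 1
  B[5] = 1 XOR 1 = 0
  B[6] = 0 XOR 1 = 1
  B[7] = 1 XOR 0 = 1
  B[8] = 1 XOR 1 = 0
  B[9] = 0 XOR 0 = 0
  B[10] = 0 XOR 1 = 1
  B[11] = 1 XOR 0 = 1
  B[12] = 1 XOR 0 = 1
  B[13] = 1 XOR 1 = 0
  B[14] = 0 XOR 1 = 1
  B[15] = 1 XOR 1 = 0
= 1000101100111010 (35642 decimal)


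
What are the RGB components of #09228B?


Hex: #09228B
R = 09₁₆ = 9
G = 22₁₆ = 34
B = 8B₁₆ = 139
= RGB(9, 34, 139)


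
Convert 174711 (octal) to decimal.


Positional values:
Position 0: 1 × 8^0 = 1
Position 1: 1 × 8^1 = 8
Position 2: 7 × 8^2 = 448
Position 3: 4 × 8^3 = 2048
Position 4: 7 × 8^4 = 28672
Position 5: 1 × 8^5 = 32768
Sum = 1 + 8 + 448 + 2048 + 28672 + 32768
= 63945


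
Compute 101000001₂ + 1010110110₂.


Align and add column by column (LSB to MSB, carry propagating):
  00101000001
+ 01010110110
  -----------
  col 0: 1 + 0 + 0 (carry in) = 1 → bit 1, carry out 0
  col 1: 0 + 1 + 0 (carry in) = 1 → bit 1, carry out 0
  col 2: 0 + 1 + 0 (carry in) = 1 → bit 1, carry out 0
  col 3: 0 + 0 + 0 (carry in) = 0 → bit 0, carry out 0
  col 4: 0 + 1 + 0 (carry in) = 1 → bit 1, carry out 0
  col 5: 0 + 1 + 0 (carry in) = 1 → bit 1, carry out 0
  col 6: 1 + 0 + 0 (carry in) = 1 → bit 1, carry out 0
  col 7: 0 + 1 + 0 (carry in) = 1 → bit 1, carry out 0
  col 8: 1 + 0 + 0 (carry in) = 1 → bit 1, carry out 0
  col 9: 0 + 1 + 0 (carry in) = 1 → bit 1, carry out 0
  col 10: 0 + 0 + 0 (carry in) = 0 → bit 0, carry out 0
Reading bits MSB→LSB: 01111110111
Strip leading zeros: 1111110111
= 1111110111


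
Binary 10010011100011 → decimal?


Positional values:
Bit 0: 1 × 2^0 = 1
Bit 1: 1 × 2^1 = 2
Bit 5: 1 × 2^5 = 32
Bit 6: 1 × 2^6 = 64
Bit 7: 1 × 2^7 = 128
Bit 10: 1 × 2^10 = 1024
Bit 13: 1 × 2^13 = 8192
Sum = 1 + 2 + 32 + 64 + 128 + 1024 + 8192
= 9443


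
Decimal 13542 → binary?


Divide by 2 repeatedly:
13542 ÷ 2 = 6771 remainder 0
6771 ÷ 2 = 3385 remainder 1
3385 ÷ 2 = 1692 remainder 1
1692 ÷ 2 = 846 remainder 0
846 ÷ 2 = 423 remainder 0
423 ÷ 2 = 211 remainder 1
211 ÷ 2 = 105 remainder 1
105 ÷ 2 = 52 remainder 1
52 ÷ 2 = 26 remainder 0
26 ÷ 2 = 13 remainder 0
13 ÷ 2 = 6 remainder 1
6 ÷ 2 = 3 remainder 0
3 ÷ 2 = 1 remainder 1
1 ÷ 2 = 0 remainder 1
Reading remainders bottom-up:
= 11010011100110


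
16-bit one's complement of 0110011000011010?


Original: 0110011000011010
Invert all bits:
  bit 0: 0 → 1
  bit 1: 1 → 0
  bit 2: 1 → 0
  bit 3: 0 → 1
  bit 4: 0 → 1
  bit 5: 1 → 0
  bit 6: 1 → 0
  bit 7: 0 → 1
  bit 8: 0 → 1
  bit 9: 0 → 1
  bit 10: 0 → 1
  bit 11: 1 → 0
  bit 12: 1 → 0
  bit 13: 0 → 1
  bit 14: 1 → 0
  bit 15: 0 → 1
= 1001100111100101


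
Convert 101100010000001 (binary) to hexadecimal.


Group into 4-bit nibbles: 0101100010000001
  0101 = 5
  1000 = 8
  1000 = 8
  0001 = 1
= 0x5881


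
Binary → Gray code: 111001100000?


Binary: 111001100000
Gray code: G = B XOR (B >> 1)
B >> 1 = 011100110000
111001100000 XOR 011100110000:
  1 XOR 0 = 1
  1 XOR 1 = 0
  1 XOR 1 = 0
  0 XOR 1 = 1
  0 XOR 0 = 0
  1 XOR 0 = 1
  1 XOR 1 = 0
  0 XOR 1 = 1
  0 XOR 0 = 0
  0 XOR 0 = 0
  0 XOR 0 = 0
  0 XOR 0 = 0
= 100101010000


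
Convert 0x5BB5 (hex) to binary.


Each hex digit → 4 binary bits:
  5 = 0101
  B = 1011
  B = 1011
  5 = 0101
Concatenate: 0101 1011 1011 0101
= 0101101110110101


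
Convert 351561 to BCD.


Each digit → 4-bit binary:
  3 → 0011
  5 → 0101
  1 → 0001
  5 → 0101
  6 → 0110
  1 → 0001
= 0011 0101 0001 0101 0110 0001


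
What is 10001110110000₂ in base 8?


Group into 3-bit groups: 010001110110000
  010 = 2
  001 = 1
  110 = 6
  110 = 6
  000 = 0
= 0o21660


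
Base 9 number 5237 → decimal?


Positional values (base 9):
  7 × 9^0 = 7 × 1 = 7
  3 × 9^1 = 3 × 9 = 27
  2 × 9^2 = 2 × 81 = 162
  5 × 9^3 = 5 × 729 = 3645
Sum = 7 + 27 + 162 + 3645
= 3841


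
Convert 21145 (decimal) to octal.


Divide by 8 repeatedly:
21145 ÷ 8 = 2643 remainder 1
2643 ÷ 8 = 330 remainder 3
330 ÷ 8 = 41 remainder 2
41 ÷ 8 = 5 remainder 1
5 ÷ 8 = 0 remainder 5
Reading remainders bottom-up:
= 0o51231


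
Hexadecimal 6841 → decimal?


Positional values:
Position 0: 1 × 16^0 = 1 × 1 = 1
Position 1: 4 × 16^1 = 4 × 16 = 64
Position 2: 8 × 16^2 = 8 × 256 = 2048
Position 3: 6 × 16^3 = 6 × 4096 = 24576
Sum = 1 + 64 + 2048 + 24576
= 26689


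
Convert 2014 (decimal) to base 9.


Divide by 9 repeatedly:
2014 ÷ 9 = 223 remainder 7
223 ÷ 9 = 24 remainder 7
24 ÷ 9 = 2 remainder 6
2 ÷ 9 = 0 remainder 2
Reading remainders bottom-up:
= 2677


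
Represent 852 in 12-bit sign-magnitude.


Sign bit: 0 (positive)
Magnitude: 852 = 01101010100
= 001101010100


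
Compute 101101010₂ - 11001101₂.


Align and subtract column by column (LSB to MSB, borrowing when needed):
  101101010
- 011001101
  ---------
  col 0: (0 - 0 borrow-in) - 1 → borrow from next column: (0+2) - 1 = 1, borrow out 1
  col 1: (1 - 1 borrow-in) - 0 → 0 - 0 = 0, borrow out 0
  col 2: (0 - 0 borrow-in) - 1 → borrow from next column: (0+2) - 1 = 1, borrow out 1
  col 3: (1 - 1 borrow-in) - 1 → borrow from next column: (0+2) - 1 = 1, borrow out 1
  col 4: (0 - 1 borrow-in) - 0 → borrow from next column: (-1+2) - 0 = 1, borrow out 1
  col 5: (1 - 1 borrow-in) - 0 → 0 - 0 = 0, borrow out 0
  col 6: (1 - 0 borrow-in) - 1 → 1 - 1 = 0, borrow out 0
  col 7: (0 - 0 borrow-in) - 1 → borrow from next column: (0+2) - 1 = 1, borrow out 1
  col 8: (1 - 1 borrow-in) - 0 → 0 - 0 = 0, borrow out 0
Reading bits MSB→LSB: 010011101
Strip leading zeros: 10011101
= 10011101


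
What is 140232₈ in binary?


Each octal digit → 3 binary bits:
  1 = 001
  4 = 100
  0 = 000
  2 = 010
  3 = 011
  2 = 010
Concatenate: 001 100 000 010 011 010
= 001100000010011010


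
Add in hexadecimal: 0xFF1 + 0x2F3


Align and add column by column (LSB to MSB, each column mod 16 with carry):
  0FF1
+ 02F3
  ----
  col 0: 1(1) + 3(3) + 0 (carry in) = 4 → 4(4), carry out 0
  col 1: F(15) + F(15) + 0 (carry in) = 30 → E(14), carry out 1
  col 2: F(15) + 2(2) + 1 (carry in) = 18 → 2(2), carry out 1
  col 3: 0(0) + 0(0) + 1 (carry in) = 1 → 1(1), carry out 0
Reading digits MSB→LSB: 12E4
Strip leading zeros: 12E4
= 0x12E4


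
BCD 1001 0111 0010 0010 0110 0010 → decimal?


Each 4-bit group → digit:
  1001 → 9
  0111 → 7
  0010 → 2
  0010 → 2
  0110 → 6
  0010 → 2
= 972262


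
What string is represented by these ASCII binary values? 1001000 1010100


Codes (binary): 1001000 1010100
Per-code ASCII lookup:
  1001000 = 72  (range 65-90: uppercase, 72 - 65 = 7) → 'H'
  1010100 = 84  (range 65-90: uppercase, 84 - 65 = 19) → 'T'
= 'HT'


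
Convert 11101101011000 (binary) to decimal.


Positional values:
Bit 3: 1 × 2^3 = 8
Bit 4: 1 × 2^4 = 16
Bit 6: 1 × 2^6 = 64
Bit 8: 1 × 2^8 = 256
Bit 9: 1 × 2^9 = 512
Bit 11: 1 × 2^11 = 2048
Bit 12: 1 × 2^12 = 4096
Bit 13: 1 × 2^13 = 8192
Sum = 8 + 16 + 64 + 256 + 512 + 2048 + 4096 + 8192
= 15192


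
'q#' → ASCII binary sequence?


String: 'q#'  (2 characters)
Per-character ASCII lookup:
  'q': lowercase starts at 97: 'q' = 97 + 16 = 113 → 1110001
  '#': special character: '#' = 35 → 100011
= 1110001 100011


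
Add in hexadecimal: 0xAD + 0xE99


Align and add column by column (LSB to MSB, each column mod 16 with carry):
  00AD
+ 0E99
  ----
  col 0: D(13) + 9(9) + 0 (carry in) = 22 → 6(6), carry out 1
  col 1: A(10) + 9(9) + 1 (carry in) = 20 → 4(4), carry out 1
  col 2: 0(0) + E(14) + 1 (carry in) = 15 → F(15), carry out 0
  col 3: 0(0) + 0(0) + 0 (carry in) = 0 → 0(0), carry out 0
Reading digits MSB→LSB: 0F46
Strip leading zeros: F46
= 0xF46


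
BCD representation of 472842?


Each digit → 4-bit binary:
  4 → 0100
  7 → 0111
  2 → 0010
  8 → 1000
  4 → 0100
  2 → 0010
= 0100 0111 0010 1000 0100 0010


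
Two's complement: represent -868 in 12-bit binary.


Original: 001101100100
Step 1 - Invert all bits: 110010011011
Step 2 - Add 1: 110010011011 + 1
= 110010011100 (represents -868)


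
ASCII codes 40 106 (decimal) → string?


Codes (decimal): 40 106
Per-code ASCII lookup:
  40  (special character) → '('
  106  (range 97-122: lowercase, 106 - 97 = 9) → 'j'
= '(j'


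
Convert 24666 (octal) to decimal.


Positional values:
Position 0: 6 × 8^0 = 6
Position 1: 6 × 8^1 = 48
Position 2: 6 × 8^2 = 384
Position 3: 4 × 8^3 = 2048
Position 4: 2 × 8^4 = 8192
Sum = 6 + 48 + 384 + 2048 + 8192
= 10678


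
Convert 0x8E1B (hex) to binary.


Each hex digit → 4 binary bits:
  8 = 1000
  E = 1110
  1 = 0001
  B = 1011
Concatenate: 1000 1110 0001 1011
= 1000111000011011


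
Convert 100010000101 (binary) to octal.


Group into 3-bit groups: 100010000101
  100 = 4
  010 = 2
  000 = 0
  101 = 5
= 0o4205


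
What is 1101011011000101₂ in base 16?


Group into 4-bit nibbles: 1101011011000101
  1101 = D
  0110 = 6
  1100 = C
  0101 = 5
= 0xD6C5


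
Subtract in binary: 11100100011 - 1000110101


Align and subtract column by column (LSB to MSB, borrowing when needed):
  11100100011
- 01000110101
  -----------
  col 0: (1 - 0 borrow-in) - 1 → 1 - 1 = 0, borrow out 0
  col 1: (1 - 0 borrow-in) - 0 → 1 - 0 = 1, borrow out 0
  col 2: (0 - 0 borrow-in) - 1 → borrow from next column: (0+2) - 1 = 1, borrow out 1
  col 3: (0 - 1 borrow-in) - 0 → borrow from next column: (-1+2) - 0 = 1, borrow out 1
  col 4: (0 - 1 borrow-in) - 1 → borrow from next column: (-1+2) - 1 = 0, borrow out 1
  col 5: (1 - 1 borrow-in) - 1 → borrow from next column: (0+2) - 1 = 1, borrow out 1
  col 6: (0 - 1 borrow-in) - 0 → borrow from next column: (-1+2) - 0 = 1, borrow out 1
  col 7: (0 - 1 borrow-in) - 0 → borrow from next column: (-1+2) - 0 = 1, borrow out 1
  col 8: (1 - 1 borrow-in) - 0 → 0 - 0 = 0, borrow out 0
  col 9: (1 - 0 borrow-in) - 1 → 1 - 1 = 0, borrow out 0
  col 10: (1 - 0 borrow-in) - 0 → 1 - 0 = 1, borrow out 0
Reading bits MSB→LSB: 10011101110
Strip leading zeros: 10011101110
= 10011101110


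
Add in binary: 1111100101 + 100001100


Align and add column by column (LSB to MSB, carry propagating):
  01111100101
+ 00100001100
  -----------
  col 0: 1 + 0 + 0 (carry in) = 1 → bit 1, carry out 0
  col 1: 0 + 0 + 0 (carry in) = 0 → bit 0, carry out 0
  col 2: 1 + 1 + 0 (carry in) = 2 → bit 0, carry out 1
  col 3: 0 + 1 + 1 (carry in) = 2 → bit 0, carry out 1
  col 4: 0 + 0 + 1 (carry in) = 1 → bit 1, carry out 0
  col 5: 1 + 0 + 0 (carry in) = 1 → bit 1, carry out 0
  col 6: 1 + 0 + 0 (carry in) = 1 → bit 1, carry out 0
  col 7: 1 + 0 + 0 (carry in) = 1 → bit 1, carry out 0
  col 8: 1 + 1 + 0 (carry in) = 2 → bit 0, carry out 1
  col 9: 1 + 0 + 1 (carry in) = 2 → bit 0, carry out 1
  col 10: 0 + 0 + 1 (carry in) = 1 → bit 1, carry out 0
Reading bits MSB→LSB: 10011110001
Strip leading zeros: 10011110001
= 10011110001


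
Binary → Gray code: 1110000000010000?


Binary: 1110000000010000
Gray code: G = B XOR (B >> 1)
B >> 1 = 0111000000001000
1110000000010000 XOR 0111000000001000:
  1 XOR 0 = 1
  1 XOR 1 = 0
  1 XOR 1 = 0
  0 XOR 1 = 1
  0 XOR 0 = 0
  0 XOR 0 = 0
  0 XOR 0 = 0
  0 XOR 0 = 0
  0 XOR 0 = 0
  0 XOR 0 = 0
  0 XOR 0 = 0
  1 XOR 0 = 1
  0 XOR 1 = 1
  0 XOR 0 = 0
  0 XOR 0 = 0
  0 XOR 0 = 0
= 1001000000011000


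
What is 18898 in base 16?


Divide by 16 repeatedly:
18898 ÷ 16 = 1181 remainder 2 (2)
1181 ÷ 16 = 73 remainder 13 (D)
73 ÷ 16 = 4 remainder 9 (9)
4 ÷ 16 = 0 remainder 4 (4)
Reading remainders bottom-up:
= 0x49D2


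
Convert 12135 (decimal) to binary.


Divide by 2 repeatedly:
12135 ÷ 2 = 6067 remainder 1
6067 ÷ 2 = 3033 remainder 1
3033 ÷ 2 = 1516 remainder 1
1516 ÷ 2 = 758 remainder 0
758 ÷ 2 = 379 remainder 0
379 ÷ 2 = 189 remainder 1
189 ÷ 2 = 94 remainder 1
94 ÷ 2 = 47 remainder 0
47 ÷ 2 = 23 remainder 1
23 ÷ 2 = 11 remainder 1
11 ÷ 2 = 5 remainder 1
5 ÷ 2 = 2 remainder 1
2 ÷ 2 = 1 remainder 0
1 ÷ 2 = 0 remainder 1
Reading remainders bottom-up:
= 10111101100111


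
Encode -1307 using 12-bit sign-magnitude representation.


Sign bit: 1 (negative)
Magnitude: 1307 = 10100011011
= 110100011011


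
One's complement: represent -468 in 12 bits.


Original: 000111010100
Invert all bits:
  bit 0: 0 → 1
  bit 1: 0 → 1
  bit 2: 0 → 1
  bit 3: 1 → 0
  bit 4: 1 → 0
  bit 5: 1 → 0
  bit 6: 0 → 1
  bit 7: 1 → 0
  bit 8: 0 → 1
  bit 9: 1 → 0
  bit 10: 0 → 1
  bit 11: 0 → 1
= 111000101011


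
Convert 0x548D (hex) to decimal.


Positional values:
Position 0: D × 16^0 = 13 × 1 = 13
Position 1: 8 × 16^1 = 8 × 16 = 128
Position 2: 4 × 16^2 = 4 × 256 = 1024
Position 3: 5 × 16^3 = 5 × 4096 = 20480
Sum = 13 + 128 + 1024 + 20480
= 21645


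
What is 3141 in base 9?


Divide by 9 repeatedly:
3141 ÷ 9 = 349 remainder 0
349 ÷ 9 = 38 remainder 7
38 ÷ 9 = 4 remainder 2
4 ÷ 9 = 0 remainder 4
Reading remainders bottom-up:
= 4270


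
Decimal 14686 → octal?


Divide by 8 repeatedly:
14686 ÷ 8 = 1835 remainder 6
1835 ÷ 8 = 229 remainder 3
229 ÷ 8 = 28 remainder 5
28 ÷ 8 = 3 remainder 4
3 ÷ 8 = 0 remainder 3
Reading remainders bottom-up:
= 0o34536


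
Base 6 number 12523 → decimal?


Positional values (base 6):
  3 × 6^0 = 3 × 1 = 3
  2 × 6^1 = 2 × 6 = 12
  5 × 6^2 = 5 × 36 = 180
  2 × 6^3 = 2 × 216 = 432
  1 × 6^4 = 1 × 1296 = 1296
Sum = 3 + 12 + 180 + 432 + 1296
= 1923


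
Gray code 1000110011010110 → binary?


Gray code: 1000110011010110
MSB stays the same: 1
Each subsequent bit = prev_binary XOR current_gray:
  B[1] = 1 XOR 0 = 1
  B[2] = 1 XOR 0 = 1
  B[3] = 1 XOR 0 = 1
  B[4] = 1 XOR 1 = 0
  B[5] = 0 XOR 1 = 1
  B[6] = 1 XOR 0 = 1
  B[7] = 1 XOR 0 = 1
  B[8] = 1 XOR 1 = 0
  B[9] = 0 XOR 1 = 1
  B[10] = 1 XOR 0 = 1
  B[11] = 1 XOR 1 = 0
  B[12] = 0 XOR 0 = 0
  B[13] = 0 XOR 1 = 1
  B[14] = 1 XOR 1 = 0
  B[15] = 0 XOR 0 = 0
= 1111011101100100 (63332 decimal)


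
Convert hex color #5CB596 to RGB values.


Hex: #5CB596
R = 5C₁₆ = 92
G = B5₁₆ = 181
B = 96₁₆ = 150
= RGB(92, 181, 150)


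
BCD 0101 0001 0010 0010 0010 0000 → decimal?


Each 4-bit group → digit:
  0101 → 5
  0001 → 1
  0010 → 2
  0010 → 2
  0010 → 2
  0000 → 0
= 512220


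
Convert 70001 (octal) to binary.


Each octal digit → 3 binary bits:
  7 = 111
  0 = 000
  0 = 000
  0 = 000
  1 = 001
Concatenate: 111 000 000 000 001
= 111000000000001


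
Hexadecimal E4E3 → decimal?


Positional values:
Position 0: 3 × 16^0 = 3 × 1 = 3
Position 1: E × 16^1 = 14 × 16 = 224
Position 2: 4 × 16^2 = 4 × 256 = 1024
Position 3: E × 16^3 = 14 × 4096 = 57344
Sum = 3 + 224 + 1024 + 57344
= 58595


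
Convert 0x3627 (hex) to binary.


Each hex digit → 4 binary bits:
  3 = 0011
  6 = 0110
  2 = 0010
  7 = 0111
Concatenate: 0011 0110 0010 0111
= 0011011000100111


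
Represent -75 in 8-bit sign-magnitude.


Sign bit: 1 (negative)
Magnitude: 75 = 1001011
= 11001011


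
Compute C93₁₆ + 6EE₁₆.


Align and add column by column (LSB to MSB, each column mod 16 with carry):
  0C93
+ 06EE
  ----
  col 0: 3(3) + E(14) + 0 (carry in) = 17 → 1(1), carry out 1
  col 1: 9(9) + E(14) + 1 (carry in) = 24 → 8(8), carry out 1
  col 2: C(12) + 6(6) + 1 (carry in) = 19 → 3(3), carry out 1
  col 3: 0(0) + 0(0) + 1 (carry in) = 1 → 1(1), carry out 0
Reading digits MSB→LSB: 1381
Strip leading zeros: 1381
= 0x1381


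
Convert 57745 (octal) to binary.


Each octal digit → 3 binary bits:
  5 = 101
  7 = 111
  7 = 111
  4 = 100
  5 = 101
Concatenate: 101 111 111 100 101
= 101111111100101


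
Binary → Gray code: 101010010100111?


Binary: 101010010100111
Gray code: G = B XOR (B >> 1)
B >> 1 = 010101001010011
101010010100111 XOR 010101001010011:
  1 XOR 0 = 1
  0 XOR 1 = 1
  1 XOR 0 = 1
  0 XOR 1 = 1
  1 XOR 0 = 1
  0 XOR 1 = 1
  0 XOR 0 = 0
  1 XOR 0 = 1
  0 XOR 1 = 1
  1 XOR 0 = 1
  0 XOR 1 = 1
  0 XOR 0 = 0
  1 XOR 0 = 1
  1 XOR 1 = 0
  1 XOR 1 = 0
= 111111011110100


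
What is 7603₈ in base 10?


Positional values:
Position 0: 3 × 8^0 = 3
Position 1: 0 × 8^1 = 0
Position 2: 6 × 8^2 = 384
Position 3: 7 × 8^3 = 3584
Sum = 3 + 0 + 384 + 3584
= 3971


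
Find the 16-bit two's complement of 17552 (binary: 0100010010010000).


Original: 0100010010010000
Step 1 - Invert all bits: 1011101101101111
Step 2 - Add 1: 1011101101101111 + 1
= 1011101101110000 (represents -17552)


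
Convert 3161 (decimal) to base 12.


Divide by 12 repeatedly:
3161 ÷ 12 = 263 remainder 5
263 ÷ 12 = 21 remainder 11
21 ÷ 12 = 1 remainder 9
1 ÷ 12 = 0 remainder 1
Reading remainders bottom-up:
= 19B5


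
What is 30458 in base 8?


Divide by 8 repeatedly:
30458 ÷ 8 = 3807 remainder 2
3807 ÷ 8 = 475 remainder 7
475 ÷ 8 = 59 remainder 3
59 ÷ 8 = 7 remainder 3
7 ÷ 8 = 0 remainder 7
Reading remainders bottom-up:
= 0o73372


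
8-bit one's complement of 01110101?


Original: 01110101
Invert all bits:
  bit 0: 0 → 1
  bit 1: 1 → 0
  bit 2: 1 → 0
  bit 3: 1 → 0
  bit 4: 0 → 1
  bit 5: 1 → 0
  bit 6: 0 → 1
  bit 7: 1 → 0
= 10001010


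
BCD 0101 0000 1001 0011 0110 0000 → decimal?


Each 4-bit group → digit:
  0101 → 5
  0000 → 0
  1001 → 9
  0011 → 3
  0110 → 6
  0000 → 0
= 509360


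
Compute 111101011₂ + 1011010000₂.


Align and add column by column (LSB to MSB, carry propagating):
  00111101011
+ 01011010000
  -----------
  col 0: 1 + 0 + 0 (carry in) = 1 → bit 1, carry out 0
  col 1: 1 + 0 + 0 (carry in) = 1 → bit 1, carry out 0
  col 2: 0 + 0 + 0 (carry in) = 0 → bit 0, carry out 0
  col 3: 1 + 0 + 0 (carry in) = 1 → bit 1, carry out 0
  col 4: 0 + 1 + 0 (carry in) = 1 → bit 1, carry out 0
  col 5: 1 + 0 + 0 (carry in) = 1 → bit 1, carry out 0
  col 6: 1 + 1 + 0 (carry in) = 2 → bit 0, carry out 1
  col 7: 1 + 1 + 1 (carry in) = 3 → bit 1, carry out 1
  col 8: 1 + 0 + 1 (carry in) = 2 → bit 0, carry out 1
  col 9: 0 + 1 + 1 (carry in) = 2 → bit 0, carry out 1
  col 10: 0 + 0 + 1 (carry in) = 1 → bit 1, carry out 0
Reading bits MSB→LSB: 10010111011
Strip leading zeros: 10010111011
= 10010111011


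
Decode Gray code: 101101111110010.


Gray code: 101101111110010
MSB stays the same: 1
Each subsequent bit = prev_binary XOR current_gray:
  B[1] = 1 XOR 0 = 1
  B[2] = 1 XOR 1 = 0
  B[3] = 0 XOR 1 = 1
  B[4] = 1 XOR 0 = 1
  B[5] = 1 XOR 1 = 0
  B[6] = 0 XOR 1 = 1
  B[7] = 1 XOR 1 = 0
  B[8] = 0 XOR 1 = 1
  B[9] = 1 XOR 1 = 0
  B[10] = 0 XOR 1 = 1
  B[11] = 1 XOR 0 = 1
  B[12] = 1 XOR 0 = 1
  B[13] = 1 XOR 1 = 0
  B[14] = 0 XOR 0 = 0
= 110110101011100 (27996 decimal)


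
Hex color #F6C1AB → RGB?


Hex: #F6C1AB
R = F6₁₆ = 246
G = C1₁₆ = 193
B = AB₁₆ = 171
= RGB(246, 193, 171)


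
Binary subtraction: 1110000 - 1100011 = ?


Align and subtract column by column (LSB to MSB, borrowing when needed):
  1110000
- 1100011
  -------
  col 0: (0 - 0 borrow-in) - 1 → borrow from next column: (0+2) - 1 = 1, borrow out 1
  col 1: (0 - 1 borrow-in) - 1 → borrow from next column: (-1+2) - 1 = 0, borrow out 1
  col 2: (0 - 1 borrow-in) - 0 → borrow from next column: (-1+2) - 0 = 1, borrow out 1
  col 3: (0 - 1 borrow-in) - 0 → borrow from next column: (-1+2) - 0 = 1, borrow out 1
  col 4: (1 - 1 borrow-in) - 0 → 0 - 0 = 0, borrow out 0
  col 5: (1 - 0 borrow-in) - 1 → 1 - 1 = 0, borrow out 0
  col 6: (1 - 0 borrow-in) - 1 → 1 - 1 = 0, borrow out 0
Reading bits MSB→LSB: 0001101
Strip leading zeros: 1101
= 1101


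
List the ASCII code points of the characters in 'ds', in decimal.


String: 'ds'  (2 characters)
Per-character ASCII lookup:
  'd': lowercase starts at 97: 'd' = 97 + 3 = 100
  's': lowercase starts at 97: 's' = 97 + 18 = 115
= 100 115


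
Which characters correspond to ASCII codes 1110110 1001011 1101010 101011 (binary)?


Codes (binary): 1110110 1001011 1101010 101011
Per-code ASCII lookup:
  1110110 = 118  (range 97-122: lowercase, 118 - 97 = 21) → 'v'
  1001011 = 75  (range 65-90: uppercase, 75 - 65 = 10) → 'K'
  1101010 = 106  (range 97-122: lowercase, 106 - 97 = 9) → 'j'
  101011 = 43  (special character) → '+'
= 'vKj+'


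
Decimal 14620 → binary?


Divide by 2 repeatedly:
14620 ÷ 2 = 7310 remainder 0
7310 ÷ 2 = 3655 remainder 0
3655 ÷ 2 = 1827 remainder 1
1827 ÷ 2 = 913 remainder 1
913 ÷ 2 = 456 remainder 1
456 ÷ 2 = 228 remainder 0
228 ÷ 2 = 114 remainder 0
114 ÷ 2 = 57 remainder 0
57 ÷ 2 = 28 remainder 1
28 ÷ 2 = 14 remainder 0
14 ÷ 2 = 7 remainder 0
7 ÷ 2 = 3 remainder 1
3 ÷ 2 = 1 remainder 1
1 ÷ 2 = 0 remainder 1
Reading remainders bottom-up:
= 11100100011100


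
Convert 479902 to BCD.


Each digit → 4-bit binary:
  4 → 0100
  7 → 0111
  9 → 1001
  9 → 1001
  0 → 0000
  2 → 0010
= 0100 0111 1001 1001 0000 0010


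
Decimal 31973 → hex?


Divide by 16 repeatedly:
31973 ÷ 16 = 1998 remainder 5 (5)
1998 ÷ 16 = 124 remainder 14 (E)
124 ÷ 16 = 7 remainder 12 (C)
7 ÷ 16 = 0 remainder 7 (7)
Reading remainders bottom-up:
= 0x7CE5


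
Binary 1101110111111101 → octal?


Group into 3-bit groups: 001101110111111101
  001 = 1
  101 = 5
  110 = 6
  111 = 7
  111 = 7
  101 = 5
= 0o156775


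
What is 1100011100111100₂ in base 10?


Positional values:
Bit 2: 1 × 2^2 = 4
Bit 3: 1 × 2^3 = 8
Bit 4: 1 × 2^4 = 16
Bit 5: 1 × 2^5 = 32
Bit 8: 1 × 2^8 = 256
Bit 9: 1 × 2^9 = 512
Bit 10: 1 × 2^10 = 1024
Bit 14: 1 × 2^14 = 16384
Bit 15: 1 × 2^15 = 32768
Sum = 4 + 8 + 16 + 32 + 256 + 512 + 1024 + 16384 + 32768
= 51004


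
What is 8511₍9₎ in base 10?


Positional values (base 9):
  1 × 9^0 = 1 × 1 = 1
  1 × 9^1 = 1 × 9 = 9
  5 × 9^2 = 5 × 81 = 405
  8 × 9^3 = 8 × 729 = 5832
Sum = 1 + 9 + 405 + 5832
= 6247


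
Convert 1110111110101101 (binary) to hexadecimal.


Group into 4-bit nibbles: 1110111110101101
  1110 = E
  1111 = F
  1010 = A
  1101 = D
= 0xEFAD


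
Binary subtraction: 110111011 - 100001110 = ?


Align and subtract column by column (LSB to MSB, borrowing when needed):
  110111011
- 100001110
  ---------
  col 0: (1 - 0 borrow-in) - 0 → 1 - 0 = 1, borrow out 0
  col 1: (1 - 0 borrow-in) - 1 → 1 - 1 = 0, borrow out 0
  col 2: (0 - 0 borrow-in) - 1 → borrow from next column: (0+2) - 1 = 1, borrow out 1
  col 3: (1 - 1 borrow-in) - 1 → borrow from next column: (0+2) - 1 = 1, borrow out 1
  col 4: (1 - 1 borrow-in) - 0 → 0 - 0 = 0, borrow out 0
  col 5: (1 - 0 borrow-in) - 0 → 1 - 0 = 1, borrow out 0
  col 6: (0 - 0 borrow-in) - 0 → 0 - 0 = 0, borrow out 0
  col 7: (1 - 0 borrow-in) - 0 → 1 - 0 = 1, borrow out 0
  col 8: (1 - 0 borrow-in) - 1 → 1 - 1 = 0, borrow out 0
Reading bits MSB→LSB: 010101101
Strip leading zeros: 10101101
= 10101101


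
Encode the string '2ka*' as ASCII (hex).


String: '2ka*'  (4 characters)
Per-character ASCII lookup:
  '2': digits start at 48: '2' = 48 + 2 = 50 → 0x32
  'k': lowercase starts at 97: 'k' = 97 + 10 = 107 → 0x6B
  'a': lowercase starts at 97: 'a' = 97 + 0 = 97 → 0x61
  '*': special character: '*' = 42 → 0x2A
= 0x32 0x6B 0x61 0x2A


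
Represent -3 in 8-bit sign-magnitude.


Sign bit: 1 (negative)
Magnitude: 3 = 0000011
= 10000011


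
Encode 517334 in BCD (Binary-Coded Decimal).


Each digit → 4-bit binary:
  5 → 0101
  1 → 0001
  7 → 0111
  3 → 0011
  3 → 0011
  4 → 0100
= 0101 0001 0111 0011 0011 0100


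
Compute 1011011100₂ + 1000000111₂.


Align and add column by column (LSB to MSB, carry propagating):
  01011011100
+ 01000000111
  -----------
  col 0: 0 + 1 + 0 (carry in) = 1 → bit 1, carry out 0
  col 1: 0 + 1 + 0 (carry in) = 1 → bit 1, carry out 0
  col 2: 1 + 1 + 0 (carry in) = 2 → bit 0, carry out 1
  col 3: 1 + 0 + 1 (carry in) = 2 → bit 0, carry out 1
  col 4: 1 + 0 + 1 (carry in) = 2 → bit 0, carry out 1
  col 5: 0 + 0 + 1 (carry in) = 1 → bit 1, carry out 0
  col 6: 1 + 0 + 0 (carry in) = 1 → bit 1, carry out 0
  col 7: 1 + 0 + 0 (carry in) = 1 → bit 1, carry out 0
  col 8: 0 + 0 + 0 (carry in) = 0 → bit 0, carry out 0
  col 9: 1 + 1 + 0 (carry in) = 2 → bit 0, carry out 1
  col 10: 0 + 0 + 1 (carry in) = 1 → bit 1, carry out 0
Reading bits MSB→LSB: 10011100011
Strip leading zeros: 10011100011
= 10011100011


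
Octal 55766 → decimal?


Positional values:
Position 0: 6 × 8^0 = 6
Position 1: 6 × 8^1 = 48
Position 2: 7 × 8^2 = 448
Position 3: 5 × 8^3 = 2560
Position 4: 5 × 8^4 = 20480
Sum = 6 + 48 + 448 + 2560 + 20480
= 23542


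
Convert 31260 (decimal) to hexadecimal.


Divide by 16 repeatedly:
31260 ÷ 16 = 1953 remainder 12 (C)
1953 ÷ 16 = 122 remainder 1 (1)
122 ÷ 16 = 7 remainder 10 (A)
7 ÷ 16 = 0 remainder 7 (7)
Reading remainders bottom-up:
= 0x7A1C


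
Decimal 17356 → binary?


Divide by 2 repeatedly:
17356 ÷ 2 = 8678 remainder 0
8678 ÷ 2 = 4339 remainder 0
4339 ÷ 2 = 2169 remainder 1
2169 ÷ 2 = 1084 remainder 1
1084 ÷ 2 = 542 remainder 0
542 ÷ 2 = 271 remainder 0
271 ÷ 2 = 135 remainder 1
135 ÷ 2 = 67 remainder 1
67 ÷ 2 = 33 remainder 1
33 ÷ 2 = 16 remainder 1
16 ÷ 2 = 8 remainder 0
8 ÷ 2 = 4 remainder 0
4 ÷ 2 = 2 remainder 0
2 ÷ 2 = 1 remainder 0
1 ÷ 2 = 0 remainder 1
Reading remainders bottom-up:
= 100001111001100
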